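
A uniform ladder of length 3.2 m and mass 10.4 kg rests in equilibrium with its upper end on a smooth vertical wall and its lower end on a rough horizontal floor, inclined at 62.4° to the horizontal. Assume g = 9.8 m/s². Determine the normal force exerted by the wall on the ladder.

N_wall ≈ 26.6 N

Torques about the foot: N_wall · 3.2 sin 62.4° = 10.4×9.8×1.6 cos 62.4° → N_wall = 26.641 N.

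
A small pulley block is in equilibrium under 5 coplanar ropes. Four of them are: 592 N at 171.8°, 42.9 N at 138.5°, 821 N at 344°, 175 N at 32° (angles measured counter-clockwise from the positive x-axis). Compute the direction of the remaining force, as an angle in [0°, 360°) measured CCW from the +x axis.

θ ≈ 176°

Sum the known components: ΣF_x = 319.5 N, ΣF_y = -20.7 N.
For equilibrium the remaining force must supply (−ΣF_x, −ΣF_y) = (-319.5, 20.7) N.
Magnitude = √((-319.5)² + (20.7)²) = 320.2 N; direction = atan2(20.7, -319.5) = 176.3°.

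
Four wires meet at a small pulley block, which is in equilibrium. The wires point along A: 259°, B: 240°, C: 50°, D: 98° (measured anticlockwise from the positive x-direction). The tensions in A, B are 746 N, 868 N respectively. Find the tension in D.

T_D ≈ 689 N

Resolve: ΣF_x = 746 cos 259° + 868 cos 240° + T_C cos 50° + T_D cos 98° = 0.
        ΣF_y = 746 sin 259° + 868 sin 240° + T_C sin 50° + T_D sin 98° = 0.
The known terms sum to (-576.3, -1484) N, so 0.6428 T_C − 0.1392 T_D = 576.3 and 0.7660 T_C + 0.9903 T_D = 1484.
Solving simultaneously: T_C = 1046 N, T_D = 689.5 N.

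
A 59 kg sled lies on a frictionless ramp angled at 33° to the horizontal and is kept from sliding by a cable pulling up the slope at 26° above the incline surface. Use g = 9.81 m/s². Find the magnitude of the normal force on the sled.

Take axes along and perpendicular to the incline. Weight components: W sin 33° = 315.2 N down-slope, W cos 33° = 485.4 N into the surface.
Along incline: T cos 26° = W sin 33° → T = 350.7 N.
Perpendicular: N = W cos 33° − T sin 26° = 331.7 N.

N ≈ 332 N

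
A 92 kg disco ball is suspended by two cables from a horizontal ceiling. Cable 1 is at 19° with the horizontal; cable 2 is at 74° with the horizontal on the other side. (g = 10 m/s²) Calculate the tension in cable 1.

T_1 ≈ 254 N

Weight W = 92 × 10 = 920 N acts straight down.
Horizontal: T_1 cos 19° = T_2 cos 74°  →  T_2 = 3.43 T_1.
Vertical: T_1 sin 19° + T_2 sin 74° = 920.
Substituting the horizontal relation into the vertical equation gives 3.623 T_1 = 920, so T_1 = 253.9 N.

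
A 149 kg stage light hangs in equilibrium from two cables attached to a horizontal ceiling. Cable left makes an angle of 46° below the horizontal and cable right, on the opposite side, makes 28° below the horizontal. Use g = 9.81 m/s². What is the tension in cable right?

T_right ≈ 1060 N

Weight W = 149 × 9.81 = 1462 N acts straight down.
Horizontal: T_left cos 46° = T_right cos 28°  →  T_left = 1.271 T_right.
Vertical: T_left sin 46° + T_right sin 28° = 1462.
Substituting the horizontal relation into the vertical equation gives 1.384 T_right = 1462, so T_right = 1056 N.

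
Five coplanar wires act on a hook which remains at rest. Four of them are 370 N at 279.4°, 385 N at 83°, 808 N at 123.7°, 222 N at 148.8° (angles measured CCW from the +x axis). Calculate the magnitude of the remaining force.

Sum the known components: ΣF_x = -530.9 N, ΣF_y = 804.3 N.
For equilibrium the remaining force must supply (−ΣF_x, −ΣF_y) = (530.9, -804.3) N.
Magnitude = √((530.9)² + (-804.3)²) = 963.7 N; direction = atan2(-804.3, 530.9) = 303.4°.

F ≈ 964 N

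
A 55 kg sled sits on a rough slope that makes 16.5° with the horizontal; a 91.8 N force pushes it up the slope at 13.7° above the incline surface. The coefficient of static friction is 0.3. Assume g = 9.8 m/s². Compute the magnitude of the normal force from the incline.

N ≈ 495 N

Axes along / perpendicular to the incline. W sin 16.5° = 153.1 N down-slope; W cos 16.5° = 516.8 N into the surface.
Perpendicular: N = W cos 16.5° − P sin 13.7° = 516.8 − 21.74 = 495.1 N.
Along incline: P cos 13.7° + f = W sin 16.5° (friction acts up-slope) → f = 153.1 − 89.19 = 63.9 N.
|f| = 63.9 N ≤ μN = 148.5 N, so the sled is indeed static.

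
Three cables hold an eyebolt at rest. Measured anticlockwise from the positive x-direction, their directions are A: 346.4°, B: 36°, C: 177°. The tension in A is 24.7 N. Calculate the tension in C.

T_C ≈ 29.9 N

Resolve: ΣF_x = 24.7 cos 346.4° + T_B cos 36° + T_C cos 177° = 0.
        ΣF_y = 24.7 sin 346.4° + T_B sin 36° + T_C sin 177° = 0.
The known terms sum to (24.01, -5.808) N, so 0.8090 T_B − 0.9986 T_C = -24.01 and 0.5878 T_B + 0.0523 T_C = 5.808.
Solving simultaneously: T_B = 7.220 N, T_C = 29.89 N.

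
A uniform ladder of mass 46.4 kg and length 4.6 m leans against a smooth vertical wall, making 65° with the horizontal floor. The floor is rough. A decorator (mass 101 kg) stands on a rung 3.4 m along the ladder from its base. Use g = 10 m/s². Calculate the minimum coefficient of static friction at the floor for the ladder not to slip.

μ_min ≈ 0.310

ΣF_y = 0: N_floor = 46.4×10 + 101×10 = 1474 N.
Torques about the foot: N_wall · 4.6 sin 65° = 46.4×10×2.3 cos 65° + 101×10×3.4 cos 65° → N_wall = 456.29 N.
ΣF_x = 0: f_floor = N_wall = 456.29 N.
μ_min = f_floor / N_floor = 456.29 / 1474 = 0.3096.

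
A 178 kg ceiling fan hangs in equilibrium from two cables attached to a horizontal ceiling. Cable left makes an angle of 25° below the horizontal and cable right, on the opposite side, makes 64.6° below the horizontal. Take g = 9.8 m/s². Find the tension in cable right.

Weight W = 178 × 9.8 = 1744 N acts straight down.
Horizontal: T_left cos 25° = T_right cos 64.6°  →  T_left = 0.4733 T_right.
Vertical: T_left sin 25° + T_right sin 64.6° = 1744.
Substituting the horizontal relation into the vertical equation gives 1.103 T_right = 1744, so T_right = 1581 N.

T_right ≈ 1580 N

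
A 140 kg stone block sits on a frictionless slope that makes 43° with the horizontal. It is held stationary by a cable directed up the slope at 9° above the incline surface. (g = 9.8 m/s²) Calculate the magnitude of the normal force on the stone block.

N ≈ 855 N

Take axes along and perpendicular to the incline. Weight components: W sin 43° = 935.7 N down-slope, W cos 43° = 1003 N into the surface.
Along incline: T cos 9° = W sin 43° → T = 947.4 N.
Perpendicular: N = W cos 43° − T sin 9° = 855.2 N.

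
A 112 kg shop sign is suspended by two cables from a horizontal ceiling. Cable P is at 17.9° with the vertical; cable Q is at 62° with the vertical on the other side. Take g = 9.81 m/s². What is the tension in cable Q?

Angles from the horizontal: cable P is 90° − 17.9° = 72.1°, cable Q is 90° − 62° = 28°.
Weight W = 112 × 9.81 = 1099 N acts straight down.
Horizontal: T_P cos 72.1° = T_Q cos 28°  →  T_P = 2.873 T_Q.
Vertical: T_P sin 72.1° + T_Q sin 28° = 1099.
Substituting the horizontal relation into the vertical equation gives 3.203 T_Q = 1099, so T_Q = 343 N.

T_Q ≈ 343 N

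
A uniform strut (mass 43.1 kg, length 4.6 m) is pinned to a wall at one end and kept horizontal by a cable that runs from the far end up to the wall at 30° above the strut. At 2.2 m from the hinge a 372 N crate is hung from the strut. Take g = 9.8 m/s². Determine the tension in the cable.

T ≈ 778 N

Take torques about the hinge: T sin 30° · 4.6 = 43.1×9.8×2.3 + 372×2.2 = 1789.9 N·m.
So T = 1789.9 / (0.5000 × 4.6) = 778.21 N.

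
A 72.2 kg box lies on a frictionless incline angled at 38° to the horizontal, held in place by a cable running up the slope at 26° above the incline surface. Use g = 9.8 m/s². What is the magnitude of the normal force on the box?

N ≈ 345 N

Take axes along and perpendicular to the incline. Weight components: W sin 38° = 435.6 N down-slope, W cos 38° = 557.6 N into the surface.
Along incline: T cos 26° = W sin 38° → T = 484.7 N.
Perpendicular: N = W cos 38° − T sin 26° = 345.1 N.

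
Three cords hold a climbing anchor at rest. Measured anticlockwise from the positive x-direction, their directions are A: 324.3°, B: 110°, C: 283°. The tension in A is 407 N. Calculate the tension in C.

T_C ≈ 1880 N

Resolve: ΣF_x = 407 cos 324.3° + T_B cos 110° + T_C cos 283° = 0.
        ΣF_y = 407 sin 324.3° + T_B sin 110° + T_C sin 283° = 0.
The known terms sum to (330.5, -237.5) N, so -0.3420 T_B + 0.2250 T_C = -330.5 and 0.9397 T_B − 0.9744 T_C = 237.5.
Solving simultaneously: T_B = 2204 N, T_C = 1882 N.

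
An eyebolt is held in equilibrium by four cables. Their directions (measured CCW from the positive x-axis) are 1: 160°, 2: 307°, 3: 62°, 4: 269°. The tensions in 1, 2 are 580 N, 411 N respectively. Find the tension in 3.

T_3 ≈ 651 N

Resolve: ΣF_x = 580 cos 160° + 411 cos 307° + T_3 cos 62° + T_4 cos 269° = 0.
        ΣF_y = 580 sin 160° + 411 sin 307° + T_3 sin 62° + T_4 sin 269° = 0.
The known terms sum to (-297.7, -129.9) N, so 0.4695 T_3 − 0.0175 T_4 = 297.7 and 0.8829 T_3 − 0.9998 T_4 = 129.9.
Solving simultaneously: T_3 = 650.6 N, T_4 = 444.6 N.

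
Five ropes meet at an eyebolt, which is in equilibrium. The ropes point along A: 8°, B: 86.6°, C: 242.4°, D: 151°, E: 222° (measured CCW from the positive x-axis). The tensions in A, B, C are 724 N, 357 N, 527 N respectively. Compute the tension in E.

T_E ≈ 244 N

Resolve: ΣF_x = 724 cos 8° + 357 cos 86.6° + 527 cos 242.4° + T_D cos 151° + T_E cos 222° = 0.
        ΣF_y = 724 sin 8° + 357 sin 86.6° + 527 sin 242.4° + T_D sin 151° + T_E sin 222° = 0.
The known terms sum to (494, -9.896) N, so -0.8746 T_D − 0.7431 T_E = -494 and 0.4848 T_D − 0.6691 T_E = 9.896.
Solving simultaneously: T_D = 357.4 N, T_E = 244.1 N.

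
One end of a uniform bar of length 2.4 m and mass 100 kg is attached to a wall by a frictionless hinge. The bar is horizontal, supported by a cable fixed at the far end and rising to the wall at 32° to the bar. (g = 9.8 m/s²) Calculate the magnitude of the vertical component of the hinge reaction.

|H_y| ≈ 490 N

Take torques about the hinge: T sin 32° · 2.4 = 100×9.8×1.2 = 1176 N·m.
So T = 1176 / (0.5299 × 2.4) = 924.67 N.
ΣF_y = 0: H_y = (100×9.8) − T sin 32° = 980 − 490 = 490 N.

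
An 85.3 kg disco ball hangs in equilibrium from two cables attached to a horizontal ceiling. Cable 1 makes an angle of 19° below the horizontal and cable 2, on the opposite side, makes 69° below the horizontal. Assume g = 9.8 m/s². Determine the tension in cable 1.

Weight W = 85.3 × 9.8 = 835.9 N acts straight down.
Horizontal: T_1 cos 19° = T_2 cos 69°  →  T_2 = 2.638 T_1.
Vertical: T_1 sin 19° + T_2 sin 69° = 835.9.
Substituting the horizontal relation into the vertical equation gives 2.789 T_1 = 835.9, so T_1 = 299.8 N.

T_1 ≈ 300 N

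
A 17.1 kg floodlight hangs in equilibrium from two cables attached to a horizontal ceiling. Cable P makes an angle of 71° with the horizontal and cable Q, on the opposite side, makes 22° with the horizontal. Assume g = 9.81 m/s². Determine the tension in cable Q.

Weight W = 17.1 × 9.81 = 167.8 N acts straight down.
Horizontal: T_P cos 71° = T_Q cos 22°  →  T_P = 2.848 T_Q.
Vertical: T_P sin 71° + T_Q sin 22° = 167.8.
Substituting the horizontal relation into the vertical equation gives 3.067 T_Q = 167.8, so T_Q = 54.69 N.

T_Q ≈ 54.7 N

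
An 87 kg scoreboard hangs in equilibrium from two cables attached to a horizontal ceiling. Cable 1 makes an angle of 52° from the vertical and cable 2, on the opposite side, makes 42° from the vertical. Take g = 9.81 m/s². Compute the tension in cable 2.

T_2 ≈ 674 N

Angles from the horizontal: cable 1 is 90° − 52° = 38°, cable 2 is 90° − 42° = 48°.
Weight W = 87 × 9.81 = 853.5 N acts straight down.
Horizontal: T_1 cos 38° = T_2 cos 48°  →  T_1 = 0.8491 T_2.
Vertical: T_1 sin 38° + T_2 sin 48° = 853.5.
Substituting the horizontal relation into the vertical equation gives 1.266 T_2 = 853.5, so T_2 = 674.2 N.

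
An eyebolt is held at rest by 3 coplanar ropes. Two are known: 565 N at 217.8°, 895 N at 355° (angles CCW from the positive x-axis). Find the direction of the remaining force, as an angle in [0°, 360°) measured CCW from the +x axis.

Sum the known components: ΣF_x = 445.2 N, ΣF_y = -424.3 N.
For equilibrium the remaining force must supply (−ΣF_x, −ΣF_y) = (-445.2, 424.3) N.
Magnitude = √((-445.2)² + (424.3)²) = 615 N; direction = atan2(424.3, -445.2) = 136.4°.

θ ≈ 136°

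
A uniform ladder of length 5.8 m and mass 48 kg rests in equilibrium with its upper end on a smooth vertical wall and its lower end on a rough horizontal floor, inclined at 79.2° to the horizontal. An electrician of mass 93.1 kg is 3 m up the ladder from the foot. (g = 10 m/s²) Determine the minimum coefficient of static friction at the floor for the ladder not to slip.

μ_min ≈ 0.0976

ΣF_y = 0: N_floor = 48×10 + 93.1×10 = 1411 N.
Torques about the foot: N_wall · 5.8 sin 79.2° = 48×10×2.9 cos 79.2° + 93.1×10×3 cos 79.2° → N_wall = 137.64 N.
ΣF_x = 0: f_floor = N_wall = 137.64 N.
μ_min = f_floor / N_floor = 137.64 / 1411 = 0.09755.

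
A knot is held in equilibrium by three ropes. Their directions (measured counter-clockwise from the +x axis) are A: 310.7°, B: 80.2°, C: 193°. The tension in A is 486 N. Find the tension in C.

T_C ≈ 407 N

Resolve: ΣF_x = 486 cos 310.7° + T_B cos 80.2° + T_C cos 193° = 0.
        ΣF_y = 486 sin 310.7° + T_B sin 80.2° + T_C sin 193° = 0.
The known terms sum to (316.9, -368.5) N, so 0.1702 T_B − 0.9744 T_C = -316.9 and 0.9854 T_B − 0.2250 T_C = 368.5.
Solving simultaneously: T_B = 466.8 N, T_C = 406.8 N.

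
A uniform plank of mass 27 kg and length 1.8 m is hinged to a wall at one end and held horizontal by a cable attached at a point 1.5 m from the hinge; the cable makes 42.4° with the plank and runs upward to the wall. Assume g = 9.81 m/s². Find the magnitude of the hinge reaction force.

Take torques about the hinge: T sin 42.4° · 1.5 = 27×9.81×0.9 = 238.38 N·m.
So T = 238.38 / (0.6743 × 1.5) = 235.68 N.
ΣF_x = 0: H_x = T cos 42.4° = 174.04 N.
ΣF_y = 0: H_y = (27×9.81) − T sin 42.4° = 264.87 − 158.92 = 105.95 N.
|H| = √(H_x² + H_y²) = √((174.04)² + (105.95)²) = 203.75 N.

|H| ≈ 204 N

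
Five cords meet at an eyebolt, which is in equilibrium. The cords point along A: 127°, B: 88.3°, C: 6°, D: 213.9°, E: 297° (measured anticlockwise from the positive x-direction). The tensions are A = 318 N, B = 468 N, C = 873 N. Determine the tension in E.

Resolve: ΣF_x = 318 cos 127° + 468 cos 88.3° + 873 cos 6° + T_D cos 213.9° + T_E cos 297° = 0.
        ΣF_y = 318 sin 127° + 468 sin 88.3° + 873 sin 6° + T_D sin 213.9° + T_E sin 297° = 0.
The known terms sum to (690.7, 813) N, so -0.8300 T_D + 0.4540 T_E = -690.7 and -0.5577 T_D − 0.8910 T_E = -813.
Solving simultaneously: T_D = 991.7 N, T_E = 291.7 N.

T_E ≈ 292 N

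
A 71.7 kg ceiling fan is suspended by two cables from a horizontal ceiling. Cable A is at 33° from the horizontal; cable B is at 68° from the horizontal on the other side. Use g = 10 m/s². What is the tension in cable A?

T_A ≈ 274 N

Weight W = 71.7 × 10 = 717 N acts straight down.
Horizontal: T_A cos 33° = T_B cos 68°  →  T_B = 2.239 T_A.
Vertical: T_A sin 33° + T_B sin 68° = 717.
Substituting the horizontal relation into the vertical equation gives 2.62 T_A = 717, so T_A = 273.6 N.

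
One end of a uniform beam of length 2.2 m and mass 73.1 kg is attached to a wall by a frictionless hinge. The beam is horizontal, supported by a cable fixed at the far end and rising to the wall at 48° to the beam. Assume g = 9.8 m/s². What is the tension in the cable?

Take torques about the hinge: T sin 48° · 2.2 = 73.1×9.8×1.1 = 788.02 N·m.
So T = 788.02 / (0.7431 × 2.2) = 481.99 N.

T ≈ 482 N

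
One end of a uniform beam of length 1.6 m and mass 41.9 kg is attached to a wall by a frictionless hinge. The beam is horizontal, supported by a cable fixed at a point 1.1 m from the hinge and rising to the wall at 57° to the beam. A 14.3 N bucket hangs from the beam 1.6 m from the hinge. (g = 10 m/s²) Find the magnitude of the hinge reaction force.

Take torques about the hinge: T sin 57° · 1.1 = 41.9×10×0.8 + 14.3×1.6 = 358.08 N·m.
So T = 358.08 / (0.8387 × 1.1) = 388.15 N.
ΣF_x = 0: H_x = T cos 57° = 211.4 N.
ΣF_y = 0: H_y = (41.9×10 + 14.3) − T sin 57° = 433.3 − 325.53 = 107.77 N.
|H| = √(H_x² + H_y²) = √((211.4)² + (107.77)²) = 237.29 N.

|H| ≈ 237 N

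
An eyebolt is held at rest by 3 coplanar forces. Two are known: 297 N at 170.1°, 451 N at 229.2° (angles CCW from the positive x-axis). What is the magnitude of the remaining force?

F ≈ 655 N

Sum the known components: ΣF_x = -587.3 N, ΣF_y = -290.3 N.
For equilibrium the remaining force must supply (−ΣF_x, −ΣF_y) = (587.3, 290.3) N.
Magnitude = √((587.3)² + (290.3)²) = 655.1 N; direction = atan2(290.3, 587.3) = 26.3°.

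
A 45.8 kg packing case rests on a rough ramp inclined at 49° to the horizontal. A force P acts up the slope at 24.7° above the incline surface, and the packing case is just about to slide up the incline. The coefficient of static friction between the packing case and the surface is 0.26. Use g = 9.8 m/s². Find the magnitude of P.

On the verge of sliding up the incline, friction equals μN and acts down the slope.
Perpendicular: N + P sin 24.7° = W cos 49° = 294.5 N.
Along incline: P cos 24.7° = W sin 49° + μN  with W sin 49° = 338.7 N.
Solving the pair for P and N: P = 408.3 N, N = 123.8 N (and f = μN = 32.2 N).

P ≈ 408 N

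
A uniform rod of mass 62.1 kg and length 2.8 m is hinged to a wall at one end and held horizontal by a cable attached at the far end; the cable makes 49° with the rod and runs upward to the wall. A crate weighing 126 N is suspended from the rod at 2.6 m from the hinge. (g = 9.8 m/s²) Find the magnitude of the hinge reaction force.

|H| ≈ 482 N

Take torques about the hinge: T sin 49° · 2.8 = 62.1×9.8×1.4 + 126×2.6 = 1179.6 N·m.
So T = 1179.6 / (0.7547 × 2.8) = 558.21 N.
ΣF_x = 0: H_x = T cos 49° = 366.22 N.
ΣF_y = 0: H_y = (62.1×9.8 + 126) − T sin 49° = 734.58 − 421.29 = 313.29 N.
|H| = √(H_x² + H_y²) = √((366.22)² + (313.29)²) = 481.94 N.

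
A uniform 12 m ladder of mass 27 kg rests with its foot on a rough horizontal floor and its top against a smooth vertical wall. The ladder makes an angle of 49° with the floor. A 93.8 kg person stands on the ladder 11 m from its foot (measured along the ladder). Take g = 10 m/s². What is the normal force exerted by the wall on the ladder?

N_wall ≈ 865 N

Torques about the foot: N_wall · 12 sin 49° = 27×10×6 cos 49° + 93.8×10×11 cos 49° → N_wall = 864.8 N.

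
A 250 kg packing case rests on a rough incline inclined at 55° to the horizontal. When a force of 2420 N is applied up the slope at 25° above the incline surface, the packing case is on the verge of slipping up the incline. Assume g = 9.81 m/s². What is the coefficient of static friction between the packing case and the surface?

On the verge of sliding up the incline, friction is at its maximum μN and acts down the slope.
Perpendicular to incline: N = W cos 55° − P sin 25° = 1407 − 1023 = 384 N.
Along incline: P cos 25° − μN = W sin 55° → μ = −(W sin 55° − P cos 25°) / N = 0.48.

μ ≈ 0.480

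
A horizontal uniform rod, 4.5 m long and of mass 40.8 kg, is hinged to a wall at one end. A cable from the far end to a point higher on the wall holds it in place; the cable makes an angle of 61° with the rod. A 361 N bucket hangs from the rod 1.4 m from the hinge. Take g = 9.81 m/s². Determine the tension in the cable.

T ≈ 357 N

Take torques about the hinge: T sin 61° · 4.5 = 40.8×9.81×2.25 + 361×1.4 = 1406 N·m.
So T = 1406 / (0.8746 × 4.5) = 357.22 N.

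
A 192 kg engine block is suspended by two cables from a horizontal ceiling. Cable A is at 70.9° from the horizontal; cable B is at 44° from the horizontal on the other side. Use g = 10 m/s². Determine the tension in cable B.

T_B ≈ 693 N

Weight W = 192 × 10 = 1920 N acts straight down.
Horizontal: T_A cos 70.9° = T_B cos 44°  →  T_A = 2.198 T_B.
Vertical: T_A sin 70.9° + T_B sin 44° = 1920.
Substituting the horizontal relation into the vertical equation gives 2.772 T_B = 1920, so T_B = 692.6 N.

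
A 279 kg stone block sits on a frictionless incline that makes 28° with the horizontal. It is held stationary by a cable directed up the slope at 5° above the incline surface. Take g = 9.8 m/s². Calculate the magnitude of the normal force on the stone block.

Take axes along and perpendicular to the incline. Weight components: W sin 28° = 1284 N down-slope, W cos 28° = 2414 N into the surface.
Along incline: T cos 5° = W sin 28° → T = 1289 N.
Perpendicular: N = W cos 28° − T sin 5° = 2302 N.

N ≈ 2300 N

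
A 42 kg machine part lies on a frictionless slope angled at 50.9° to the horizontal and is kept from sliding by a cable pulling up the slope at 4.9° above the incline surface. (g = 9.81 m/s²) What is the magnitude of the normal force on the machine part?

Take axes along and perpendicular to the incline. Weight components: W sin 50.9° = 319.7 N down-slope, W cos 50.9° = 259.9 N into the surface.
Along incline: T cos 4.9° = W sin 50.9° → T = 320.9 N.
Perpendicular: N = W cos 50.9° − T sin 4.9° = 232.4 N.

N ≈ 232 N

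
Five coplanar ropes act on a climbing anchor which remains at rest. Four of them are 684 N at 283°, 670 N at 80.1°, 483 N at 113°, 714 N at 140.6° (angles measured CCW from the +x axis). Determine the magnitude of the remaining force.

F ≈ 1010 N

Sum the known components: ΣF_x = -471.4 N, ΣF_y = 891.4 N.
For equilibrium the remaining force must supply (−ΣF_x, −ΣF_y) = (471.4, -891.4) N.
Magnitude = √((471.4)² + (-891.4)²) = 1008 N; direction = atan2(-891.4, 471.4) = 297.9°.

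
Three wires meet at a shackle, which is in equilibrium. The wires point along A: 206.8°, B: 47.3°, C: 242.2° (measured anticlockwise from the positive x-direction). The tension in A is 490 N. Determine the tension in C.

T_C ≈ 667 N

Resolve: ΣF_x = 490 cos 206.8° + T_B cos 47.3° + T_C cos 242.2° = 0.
        ΣF_y = 490 sin 206.8° + T_B sin 47.3° + T_C sin 242.2° = 0.
The known terms sum to (-437.4, -220.9) N, so 0.6782 T_B − 0.4664 T_C = 437.4 and 0.7349 T_B − 0.8846 T_C = 220.9.
Solving simultaneously: T_B = 1104 N, T_C = 667.4 N.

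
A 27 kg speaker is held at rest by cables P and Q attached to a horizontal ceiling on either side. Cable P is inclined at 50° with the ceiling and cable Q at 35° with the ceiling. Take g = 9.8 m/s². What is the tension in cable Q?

Weight W = 27 × 9.8 = 264.6 N acts straight down.
Horizontal: T_P cos 50° = T_Q cos 35°  →  T_P = 1.274 T_Q.
Vertical: T_P sin 50° + T_Q sin 35° = 264.6.
Substituting the horizontal relation into the vertical equation gives 1.55 T_Q = 264.6, so T_Q = 170.7 N.

T_Q ≈ 171 N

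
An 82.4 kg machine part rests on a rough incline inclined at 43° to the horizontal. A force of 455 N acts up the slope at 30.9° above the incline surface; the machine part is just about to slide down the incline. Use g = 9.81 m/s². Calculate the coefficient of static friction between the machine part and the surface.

μ ≈ 0.450

On the verge of sliding down the incline, friction is at its maximum μN and acts up the slope.
Perpendicular to incline: N = W cos 43° − P sin 30.9° = 591.2 − 233.7 = 357.5 N.
Along incline: P cos 30.9° + μN = W sin 43° → μ = (W sin 43° − P cos 30.9°) / N = 0.45.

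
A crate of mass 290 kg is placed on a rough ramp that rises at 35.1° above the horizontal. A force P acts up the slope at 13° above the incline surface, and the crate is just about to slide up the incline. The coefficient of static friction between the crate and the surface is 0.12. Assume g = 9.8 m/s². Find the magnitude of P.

On the verge of sliding up the incline, friction equals μN and acts down the slope.
Perpendicular: N + P sin 13° = W cos 35.1° = 2325 N.
Along incline: P cos 13° = W sin 35.1° + μN  with W sin 35.1° = 1634 N.
Solving the pair for P and N: P = 1911 N, N = 1895 N (and f = μN = 227.4 N).

P ≈ 1910 N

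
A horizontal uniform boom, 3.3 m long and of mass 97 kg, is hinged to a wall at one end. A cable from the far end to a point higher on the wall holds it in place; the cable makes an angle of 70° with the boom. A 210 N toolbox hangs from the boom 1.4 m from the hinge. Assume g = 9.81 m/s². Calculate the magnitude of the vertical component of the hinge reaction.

Take torques about the hinge: T sin 70° · 3.3 = 97×9.81×1.65 + 210×1.4 = 1864.1 N·m.
So T = 1864.1 / (0.9397 × 3.3) = 601.13 N.
ΣF_y = 0: H_y = (97×9.81 + 210) − T sin 70° = 1161.6 − 564.88 = 596.69 N.

|H_y| ≈ 597 N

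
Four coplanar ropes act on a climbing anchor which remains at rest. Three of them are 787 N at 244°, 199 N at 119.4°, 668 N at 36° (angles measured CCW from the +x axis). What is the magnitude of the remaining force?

F ≈ 172 N

Sum the known components: ΣF_x = 97.74 N, ΣF_y = -141.3 N.
For equilibrium the remaining force must supply (−ΣF_x, −ΣF_y) = (-97.74, 141.3) N.
Magnitude = √((-97.74)² + (141.3)²) = 171.8 N; direction = atan2(141.3, -97.74) = 124.7°.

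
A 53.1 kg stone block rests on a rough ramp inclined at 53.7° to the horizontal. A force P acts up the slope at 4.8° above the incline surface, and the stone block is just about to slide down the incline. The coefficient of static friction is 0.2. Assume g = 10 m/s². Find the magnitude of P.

On the verge of sliding down the incline, friction equals μN and acts up the slope.
Perpendicular: N + P sin 4.8° = W cos 53.7° = 314.4 N.
Along incline: P cos 4.8° + μN = W sin 53.7° with W sin 53.7° = 427.9 N.
Solving the pair for P and N: P = 372.6 N, N = 283.2 N (and f = μN = 56.64 N).

P ≈ 373 N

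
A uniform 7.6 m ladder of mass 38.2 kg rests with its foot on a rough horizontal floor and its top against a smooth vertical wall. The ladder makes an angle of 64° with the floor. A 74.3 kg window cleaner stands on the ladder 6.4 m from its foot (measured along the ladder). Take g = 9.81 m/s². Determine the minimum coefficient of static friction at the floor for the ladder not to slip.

ΣF_y = 0: N_floor = 38.2×9.81 + 74.3×9.81 = 1103.6 N.
Torques about the foot: N_wall · 7.6 sin 64° = 38.2×9.81×3.8 cos 64° + 74.3×9.81×6.4 cos 64° → N_wall = 390.76 N.
ΣF_x = 0: f_floor = N_wall = 390.76 N.
μ_min = f_floor / N_floor = 390.76 / 1103.6 = 0.3541.

μ_min ≈ 0.354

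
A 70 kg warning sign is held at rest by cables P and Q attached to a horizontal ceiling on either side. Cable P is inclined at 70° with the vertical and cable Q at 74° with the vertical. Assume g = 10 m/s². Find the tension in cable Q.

Angles from the horizontal: cable P is 90° − 70° = 20°, cable Q is 90° − 74° = 16°.
Weight W = 70 × 10 = 700 N acts straight down.
Horizontal: T_P cos 20° = T_Q cos 16°  →  T_P = 1.023 T_Q.
Vertical: T_P sin 20° + T_Q sin 16° = 700.
Substituting the horizontal relation into the vertical equation gives 0.6255 T_Q = 700, so T_Q = 1119 N.

T_Q ≈ 1120 N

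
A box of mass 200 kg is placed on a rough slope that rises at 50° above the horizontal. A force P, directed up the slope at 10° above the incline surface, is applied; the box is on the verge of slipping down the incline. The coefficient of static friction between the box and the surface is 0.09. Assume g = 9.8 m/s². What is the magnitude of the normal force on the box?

On the verge of sliding down the incline, friction equals μN and acts up the slope.
Perpendicular: N + P sin 10° = W cos 50° = 1260 N.
Along incline: P cos 10° + μN = W sin 50° with W sin 50° = 1501 N.
Solving the pair for P and N: P = 1432 N, N = 1011 N (and f = μN = 91 N).

N ≈ 1010 N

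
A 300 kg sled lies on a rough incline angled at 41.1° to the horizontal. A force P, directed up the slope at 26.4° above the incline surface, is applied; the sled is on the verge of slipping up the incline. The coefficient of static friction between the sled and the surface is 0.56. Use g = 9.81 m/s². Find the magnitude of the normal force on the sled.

On the verge of sliding up the incline, friction equals μN and acts down the slope.
Perpendicular: N + P sin 26.4° = W cos 41.1° = 2218 N.
Along incline: P cos 26.4° = W sin 41.1° + μN  with W sin 41.1° = 1935 N.
Solving the pair for P and N: P = 2775 N, N = 983.9 N (and f = μN = 551 N).

N ≈ 984 N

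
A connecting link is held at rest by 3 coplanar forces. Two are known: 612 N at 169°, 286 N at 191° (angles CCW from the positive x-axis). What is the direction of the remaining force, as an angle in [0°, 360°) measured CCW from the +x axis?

Sum the known components: ΣF_x = -881.5 N, ΣF_y = 62.2 N.
For equilibrium the remaining force must supply (−ΣF_x, −ΣF_y) = (881.5, -62.2) N.
Magnitude = √((881.5)² + (-62.2)²) = 883.7 N; direction = atan2(-62.2, 881.5) = 356.0°.

θ ≈ 356°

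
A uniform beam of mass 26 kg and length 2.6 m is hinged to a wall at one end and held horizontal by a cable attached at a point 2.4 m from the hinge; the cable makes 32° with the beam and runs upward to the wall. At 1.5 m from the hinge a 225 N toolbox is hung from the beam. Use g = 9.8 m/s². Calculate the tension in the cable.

T ≈ 526 N

Take torques about the hinge: T sin 32° · 2.4 = 26×9.8×1.3 + 225×1.5 = 668.74 N·m.
So T = 668.74 / (0.5299 × 2.4) = 525.82 N.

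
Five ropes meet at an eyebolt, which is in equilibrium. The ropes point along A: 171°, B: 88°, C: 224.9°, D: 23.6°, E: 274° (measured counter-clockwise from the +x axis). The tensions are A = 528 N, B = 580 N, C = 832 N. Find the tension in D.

T_D ≈ 1150 N

Resolve: ΣF_x = 528 cos 171° + 580 cos 88° + 832 cos 224.9° + T_D cos 23.6° + T_E cos 274° = 0.
        ΣF_y = 528 sin 171° + 580 sin 88° + 832 sin 224.9° + T_D sin 23.6° + T_E sin 274° = 0.
The known terms sum to (-1091, 74.96) N, so 0.9164 T_D + 0.0698 T_E = 1091 and 0.4003 T_D − 0.9976 T_E = -74.96.
Solving simultaneously: T_D = 1149 N, T_E = 536.4 N.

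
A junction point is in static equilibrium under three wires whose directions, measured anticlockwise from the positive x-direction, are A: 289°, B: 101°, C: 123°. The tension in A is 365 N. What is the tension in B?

Resolve: ΣF_x = 365 cos 289° + T_B cos 101° + T_C cos 123° = 0.
        ΣF_y = 365 sin 289° + T_B sin 101° + T_C sin 123° = 0.
The known terms sum to (118.8, -345.1) N, so -0.1908 T_B − 0.5446 T_C = -118.8 and 0.9816 T_B + 0.8387 T_C = 345.1.
Solving simultaneously: T_B = 235.7 N, T_C = 135.6 N.

T_B ≈ 236 N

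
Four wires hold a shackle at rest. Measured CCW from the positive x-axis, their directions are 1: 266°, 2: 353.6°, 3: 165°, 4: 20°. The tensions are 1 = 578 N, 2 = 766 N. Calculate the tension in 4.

T_4 ≈ 789 N

Resolve: ΣF_x = 578 cos 266° + 766 cos 353.6° + T_3 cos 165° + T_4 cos 20° = 0.
        ΣF_y = 578 sin 266° + 766 sin 353.6° + T_3 sin 165° + T_4 sin 20° = 0.
The known terms sum to (720.9, -662) N, so -0.9659 T_3 + 0.9397 T_4 = -720.9 and 0.2588 T_3 + 0.3420 T_4 = 662.
Solving simultaneously: T_3 = 1514 N, T_4 = 789.5 N.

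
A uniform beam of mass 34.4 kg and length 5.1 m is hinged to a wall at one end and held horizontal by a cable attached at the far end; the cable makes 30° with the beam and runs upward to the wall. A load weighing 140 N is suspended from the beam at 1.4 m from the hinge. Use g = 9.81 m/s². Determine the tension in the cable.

T ≈ 414 N

Take torques about the hinge: T sin 30° · 5.1 = 34.4×9.81×2.55 + 140×1.4 = 1056.5 N·m.
So T = 1056.5 / (0.5000 × 5.1) = 414.33 N.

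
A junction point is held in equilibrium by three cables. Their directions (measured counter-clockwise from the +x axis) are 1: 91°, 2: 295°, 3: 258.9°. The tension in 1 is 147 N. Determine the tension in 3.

Resolve: ΣF_x = 147 cos 91° + T_2 cos 295° + T_3 cos 258.9° = 0.
        ΣF_y = 147 sin 91° + T_2 sin 295° + T_3 sin 258.9° = 0.
The known terms sum to (-2.566, 147) N, so 0.4226 T_2 − 0.1925 T_3 = 2.566 and -0.9063 T_2 − 0.9813 T_3 = -147.
Solving simultaneously: T_2 = 52.30 N, T_3 = 101.5 N.

T_3 ≈ 101 N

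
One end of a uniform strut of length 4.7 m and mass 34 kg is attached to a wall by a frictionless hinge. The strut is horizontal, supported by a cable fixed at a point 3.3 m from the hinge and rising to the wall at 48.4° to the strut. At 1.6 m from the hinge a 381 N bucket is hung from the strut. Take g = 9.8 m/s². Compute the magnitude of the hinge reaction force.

|H| ≈ 475 N

Take torques about the hinge: T sin 48.4° · 3.3 = 34×9.8×2.35 + 381×1.6 = 1392.6 N·m.
So T = 1392.6 / (0.7478 × 3.3) = 564.33 N.
ΣF_x = 0: H_x = T cos 48.4° = 374.67 N.
ΣF_y = 0: H_y = (34×9.8 + 381) − T sin 48.4° = 714.2 − 422.01 = 292.19 N.
|H| = √(H_x² + H_y²) = √((374.67)² + (292.19)²) = 475.14 N.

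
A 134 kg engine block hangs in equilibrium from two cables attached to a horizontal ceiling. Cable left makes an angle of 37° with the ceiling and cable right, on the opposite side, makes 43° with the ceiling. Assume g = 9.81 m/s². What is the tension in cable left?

Weight W = 134 × 9.81 = 1315 N acts straight down.
Horizontal: T_left cos 37° = T_right cos 43°  →  T_right = 1.092 T_left.
Vertical: T_left sin 37° + T_right sin 43° = 1315.
Substituting the horizontal relation into the vertical equation gives 1.347 T_left = 1315, so T_left = 976.2 N.

T_left ≈ 976 N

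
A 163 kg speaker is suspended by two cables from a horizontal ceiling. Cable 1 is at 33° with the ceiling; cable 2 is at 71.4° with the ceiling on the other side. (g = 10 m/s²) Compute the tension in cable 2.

Weight W = 163 × 10 = 1630 N acts straight down.
Horizontal: T_1 cos 33° = T_2 cos 71.4°  →  T_1 = 0.3803 T_2.
Vertical: T_1 sin 33° + T_2 sin 71.4° = 1630.
Substituting the horizontal relation into the vertical equation gives 1.155 T_2 = 1630, so T_2 = 1411 N.

T_2 ≈ 1410 N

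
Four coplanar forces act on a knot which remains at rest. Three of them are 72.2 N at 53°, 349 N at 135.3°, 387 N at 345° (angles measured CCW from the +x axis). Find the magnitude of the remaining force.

F ≈ 264 N

Sum the known components: ΣF_x = 169.2 N, ΣF_y = 203 N.
For equilibrium the remaining force must supply (−ΣF_x, −ΣF_y) = (-169.2, -203) N.
Magnitude = √((-169.2)² + (-203)²) = 264.3 N; direction = atan2(-203, -169.2) = 230.2°.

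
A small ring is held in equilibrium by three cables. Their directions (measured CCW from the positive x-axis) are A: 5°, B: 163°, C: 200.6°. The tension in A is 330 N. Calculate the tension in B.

Resolve: ΣF_x = 330 cos 5° + T_B cos 163° + T_C cos 200.6° = 0.
        ΣF_y = 330 sin 5° + T_B sin 163° + T_C sin 200.6° = 0.
The known terms sum to (328.7, 28.76) N, so -0.9563 T_B − 0.9361 T_C = -328.7 and 0.2924 T_B − 0.3518 T_C = -28.76.
Solving simultaneously: T_B = 145.4 N, T_C = 202.6 N.

T_B ≈ 145 N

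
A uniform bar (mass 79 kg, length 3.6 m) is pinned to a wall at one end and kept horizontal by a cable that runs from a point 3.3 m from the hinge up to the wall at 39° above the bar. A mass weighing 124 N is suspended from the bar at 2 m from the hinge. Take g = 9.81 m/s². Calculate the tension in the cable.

T ≈ 791 N

Take torques about the hinge: T sin 39° · 3.3 = 79×9.81×1.8 + 124×2 = 1643 N·m.
So T = 1643 / (0.6293 × 3.3) = 791.13 N.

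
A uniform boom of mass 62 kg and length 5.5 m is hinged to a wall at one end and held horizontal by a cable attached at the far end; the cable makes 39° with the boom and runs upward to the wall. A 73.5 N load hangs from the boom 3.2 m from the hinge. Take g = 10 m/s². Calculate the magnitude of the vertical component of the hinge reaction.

|H_y| ≈ 341 N

Take torques about the hinge: T sin 39° · 5.5 = 62×10×2.75 + 73.5×3.2 = 1940.2 N·m.
So T = 1940.2 / (0.6293 × 5.5) = 560.55 N.
ΣF_y = 0: H_y = (62×10 + 73.5) − T sin 39° = 693.5 − 352.76 = 340.74 N.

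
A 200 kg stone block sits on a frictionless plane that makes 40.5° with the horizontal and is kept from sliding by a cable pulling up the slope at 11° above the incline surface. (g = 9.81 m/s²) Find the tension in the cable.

Take axes along and perpendicular to the incline. Weight components: W sin 40.5° = 1274 N down-slope, W cos 40.5° = 1492 N into the surface.
Along incline: T cos 11° = W sin 40.5° → T = 1298 N.
Perpendicular: N = W cos 40.5° − T sin 11° = 1244 N.

T ≈ 1300 N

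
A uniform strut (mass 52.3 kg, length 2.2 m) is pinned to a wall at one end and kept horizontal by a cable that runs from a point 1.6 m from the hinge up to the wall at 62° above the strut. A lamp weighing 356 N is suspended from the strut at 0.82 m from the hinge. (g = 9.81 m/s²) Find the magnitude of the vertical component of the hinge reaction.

Take torques about the hinge: T sin 62° · 1.6 = 52.3×9.81×1.1 + 356×0.82 = 856.29 N·m.
So T = 856.29 / (0.8829 × 1.6) = 606.13 N.
ΣF_y = 0: H_y = (52.3×9.81 + 356) − T sin 62° = 869.06 − 535.18 = 333.88 N.

|H_y| ≈ 334 N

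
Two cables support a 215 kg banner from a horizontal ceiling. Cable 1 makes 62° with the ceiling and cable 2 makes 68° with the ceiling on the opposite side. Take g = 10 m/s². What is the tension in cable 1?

T_1 ≈ 1050 N

Weight W = 215 × 10 = 2150 N acts straight down.
Horizontal: T_1 cos 62° = T_2 cos 68°  →  T_2 = 1.253 T_1.
Vertical: T_1 sin 62° + T_2 sin 68° = 2150.
Substituting the horizontal relation into the vertical equation gives 2.045 T_1 = 2150, so T_1 = 1051 N.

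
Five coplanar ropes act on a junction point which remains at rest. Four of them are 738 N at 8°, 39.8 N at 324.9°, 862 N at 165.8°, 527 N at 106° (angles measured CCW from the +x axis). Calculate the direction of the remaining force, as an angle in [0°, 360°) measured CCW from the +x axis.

Sum the known components: ΣF_x = -217.5 N, ΣF_y = 797.9 N.
For equilibrium the remaining force must supply (−ΣF_x, −ΣF_y) = (217.5, -797.9) N.
Magnitude = √((217.5)² + (-797.9)²) = 827 N; direction = atan2(-797.9, 217.5) = 285.3°.

θ ≈ 285°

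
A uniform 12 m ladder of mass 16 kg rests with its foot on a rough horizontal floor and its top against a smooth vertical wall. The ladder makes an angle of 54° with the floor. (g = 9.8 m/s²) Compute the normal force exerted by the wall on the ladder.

N_wall ≈ 57 N

Torques about the foot: N_wall · 12 sin 54° = 16×9.8×6 cos 54° → N_wall = 56.961 N.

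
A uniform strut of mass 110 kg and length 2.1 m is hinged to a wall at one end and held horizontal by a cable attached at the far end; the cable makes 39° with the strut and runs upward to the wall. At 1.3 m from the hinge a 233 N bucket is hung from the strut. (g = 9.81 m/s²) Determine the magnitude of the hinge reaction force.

|H| ≈ 1050 N

Take torques about the hinge: T sin 39° · 2.1 = 110×9.81×1.05 + 233×1.3 = 1436 N·m.
So T = 1436 / (0.6293 × 2.1) = 1086.6 N.
ΣF_x = 0: H_x = T cos 39° = 844.41 N.
ΣF_y = 0: H_y = (110×9.81 + 233) − T sin 39° = 1312.1 − 683.79 = 628.31 N.
|H| = √(H_x² + H_y²) = √((844.41)² + (628.31)²) = 1052.5 N.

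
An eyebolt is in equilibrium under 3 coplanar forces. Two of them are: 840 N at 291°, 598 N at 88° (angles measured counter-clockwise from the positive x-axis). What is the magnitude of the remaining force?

F ≈ 372 N

Sum the known components: ΣF_x = 321.9 N, ΣF_y = -186.6 N.
For equilibrium the remaining force must supply (−ΣF_x, −ΣF_y) = (-321.9, 186.6) N.
Magnitude = √((-321.9)² + (186.6)²) = 372.1 N; direction = atan2(186.6, -321.9) = 149.9°.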